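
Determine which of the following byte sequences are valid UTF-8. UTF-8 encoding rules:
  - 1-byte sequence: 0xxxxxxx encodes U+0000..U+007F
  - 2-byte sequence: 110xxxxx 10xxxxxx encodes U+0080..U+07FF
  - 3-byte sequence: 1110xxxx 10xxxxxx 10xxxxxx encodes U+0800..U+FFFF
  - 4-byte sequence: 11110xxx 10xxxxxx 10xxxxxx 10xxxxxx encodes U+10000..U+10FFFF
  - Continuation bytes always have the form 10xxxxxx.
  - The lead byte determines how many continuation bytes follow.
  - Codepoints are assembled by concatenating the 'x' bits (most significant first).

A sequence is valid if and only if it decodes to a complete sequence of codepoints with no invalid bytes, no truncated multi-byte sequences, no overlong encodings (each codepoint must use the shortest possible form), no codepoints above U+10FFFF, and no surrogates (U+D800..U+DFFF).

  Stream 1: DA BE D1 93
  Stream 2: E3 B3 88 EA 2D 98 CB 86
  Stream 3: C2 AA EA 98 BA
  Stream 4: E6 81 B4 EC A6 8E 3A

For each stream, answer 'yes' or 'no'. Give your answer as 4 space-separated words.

Stream 1: decodes cleanly. VALID
Stream 2: error at byte offset 4. INVALID
Stream 3: decodes cleanly. VALID
Stream 4: decodes cleanly. VALID

Answer: yes no yes yes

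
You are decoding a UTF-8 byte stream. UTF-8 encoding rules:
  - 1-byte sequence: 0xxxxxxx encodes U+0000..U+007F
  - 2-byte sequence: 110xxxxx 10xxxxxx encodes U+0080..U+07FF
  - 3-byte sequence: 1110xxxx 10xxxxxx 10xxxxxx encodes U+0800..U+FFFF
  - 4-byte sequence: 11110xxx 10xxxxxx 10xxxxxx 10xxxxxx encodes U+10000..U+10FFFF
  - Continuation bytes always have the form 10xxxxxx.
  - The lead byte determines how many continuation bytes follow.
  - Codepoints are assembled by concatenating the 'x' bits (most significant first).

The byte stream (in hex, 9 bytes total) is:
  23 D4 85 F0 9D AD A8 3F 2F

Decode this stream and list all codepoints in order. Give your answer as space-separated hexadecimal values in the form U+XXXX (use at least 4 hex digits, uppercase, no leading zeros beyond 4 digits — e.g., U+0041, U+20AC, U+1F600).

Byte[0]=23: 1-byte ASCII. cp=U+0023
Byte[1]=D4: 2-byte lead, need 1 cont bytes. acc=0x14
Byte[2]=85: continuation. acc=(acc<<6)|0x05=0x505
Completed: cp=U+0505 (starts at byte 1)
Byte[3]=F0: 4-byte lead, need 3 cont bytes. acc=0x0
Byte[4]=9D: continuation. acc=(acc<<6)|0x1D=0x1D
Byte[5]=AD: continuation. acc=(acc<<6)|0x2D=0x76D
Byte[6]=A8: continuation. acc=(acc<<6)|0x28=0x1DB68
Completed: cp=U+1DB68 (starts at byte 3)
Byte[7]=3F: 1-byte ASCII. cp=U+003F
Byte[8]=2F: 1-byte ASCII. cp=U+002F

Answer: U+0023 U+0505 U+1DB68 U+003F U+002F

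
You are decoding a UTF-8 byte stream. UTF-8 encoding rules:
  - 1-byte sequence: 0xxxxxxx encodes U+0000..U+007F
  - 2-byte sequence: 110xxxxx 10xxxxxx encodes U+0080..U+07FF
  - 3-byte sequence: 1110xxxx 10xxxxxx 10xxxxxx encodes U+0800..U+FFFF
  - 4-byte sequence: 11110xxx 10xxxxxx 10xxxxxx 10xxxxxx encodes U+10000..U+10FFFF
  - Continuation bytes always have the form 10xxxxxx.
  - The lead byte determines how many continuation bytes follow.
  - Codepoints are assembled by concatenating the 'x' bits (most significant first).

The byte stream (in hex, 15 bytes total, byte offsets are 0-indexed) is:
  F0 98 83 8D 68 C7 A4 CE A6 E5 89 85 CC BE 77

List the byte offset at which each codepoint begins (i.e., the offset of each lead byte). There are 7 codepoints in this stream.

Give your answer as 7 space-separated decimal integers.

Answer: 0 4 5 7 9 12 14

Derivation:
Byte[0]=F0: 4-byte lead, need 3 cont bytes. acc=0x0
Byte[1]=98: continuation. acc=(acc<<6)|0x18=0x18
Byte[2]=83: continuation. acc=(acc<<6)|0x03=0x603
Byte[3]=8D: continuation. acc=(acc<<6)|0x0D=0x180CD
Completed: cp=U+180CD (starts at byte 0)
Byte[4]=68: 1-byte ASCII. cp=U+0068
Byte[5]=C7: 2-byte lead, need 1 cont bytes. acc=0x7
Byte[6]=A4: continuation. acc=(acc<<6)|0x24=0x1E4
Completed: cp=U+01E4 (starts at byte 5)
Byte[7]=CE: 2-byte lead, need 1 cont bytes. acc=0xE
Byte[8]=A6: continuation. acc=(acc<<6)|0x26=0x3A6
Completed: cp=U+03A6 (starts at byte 7)
Byte[9]=E5: 3-byte lead, need 2 cont bytes. acc=0x5
Byte[10]=89: continuation. acc=(acc<<6)|0x09=0x149
Byte[11]=85: continuation. acc=(acc<<6)|0x05=0x5245
Completed: cp=U+5245 (starts at byte 9)
Byte[12]=CC: 2-byte lead, need 1 cont bytes. acc=0xC
Byte[13]=BE: continuation. acc=(acc<<6)|0x3E=0x33E
Completed: cp=U+033E (starts at byte 12)
Byte[14]=77: 1-byte ASCII. cp=U+0077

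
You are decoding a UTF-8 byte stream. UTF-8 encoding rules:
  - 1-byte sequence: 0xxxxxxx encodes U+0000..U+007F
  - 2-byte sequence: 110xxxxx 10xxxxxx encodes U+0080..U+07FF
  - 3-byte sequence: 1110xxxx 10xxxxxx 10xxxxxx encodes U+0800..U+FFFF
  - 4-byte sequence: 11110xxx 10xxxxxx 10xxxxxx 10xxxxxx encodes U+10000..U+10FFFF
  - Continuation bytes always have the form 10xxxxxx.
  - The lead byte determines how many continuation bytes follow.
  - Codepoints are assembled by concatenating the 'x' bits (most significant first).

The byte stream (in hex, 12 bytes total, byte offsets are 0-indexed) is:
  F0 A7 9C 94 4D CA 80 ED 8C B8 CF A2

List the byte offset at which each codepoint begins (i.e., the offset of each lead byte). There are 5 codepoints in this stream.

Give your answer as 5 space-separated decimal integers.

Answer: 0 4 5 7 10

Derivation:
Byte[0]=F0: 4-byte lead, need 3 cont bytes. acc=0x0
Byte[1]=A7: continuation. acc=(acc<<6)|0x27=0x27
Byte[2]=9C: continuation. acc=(acc<<6)|0x1C=0x9DC
Byte[3]=94: continuation. acc=(acc<<6)|0x14=0x27714
Completed: cp=U+27714 (starts at byte 0)
Byte[4]=4D: 1-byte ASCII. cp=U+004D
Byte[5]=CA: 2-byte lead, need 1 cont bytes. acc=0xA
Byte[6]=80: continuation. acc=(acc<<6)|0x00=0x280
Completed: cp=U+0280 (starts at byte 5)
Byte[7]=ED: 3-byte lead, need 2 cont bytes. acc=0xD
Byte[8]=8C: continuation. acc=(acc<<6)|0x0C=0x34C
Byte[9]=B8: continuation. acc=(acc<<6)|0x38=0xD338
Completed: cp=U+D338 (starts at byte 7)
Byte[10]=CF: 2-byte lead, need 1 cont bytes. acc=0xF
Byte[11]=A2: continuation. acc=(acc<<6)|0x22=0x3E2
Completed: cp=U+03E2 (starts at byte 10)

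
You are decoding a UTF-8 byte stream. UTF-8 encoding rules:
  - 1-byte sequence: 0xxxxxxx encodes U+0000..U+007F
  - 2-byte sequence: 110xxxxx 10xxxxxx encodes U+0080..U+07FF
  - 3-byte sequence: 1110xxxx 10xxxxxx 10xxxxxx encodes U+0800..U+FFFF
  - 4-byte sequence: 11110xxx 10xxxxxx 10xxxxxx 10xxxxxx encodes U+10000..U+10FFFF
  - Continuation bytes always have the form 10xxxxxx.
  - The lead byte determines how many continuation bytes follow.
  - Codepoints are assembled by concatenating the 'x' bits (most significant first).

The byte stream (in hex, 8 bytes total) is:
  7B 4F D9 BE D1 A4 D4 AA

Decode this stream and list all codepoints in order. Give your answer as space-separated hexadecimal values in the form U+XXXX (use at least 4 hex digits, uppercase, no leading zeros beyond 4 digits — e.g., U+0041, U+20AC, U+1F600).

Byte[0]=7B: 1-byte ASCII. cp=U+007B
Byte[1]=4F: 1-byte ASCII. cp=U+004F
Byte[2]=D9: 2-byte lead, need 1 cont bytes. acc=0x19
Byte[3]=BE: continuation. acc=(acc<<6)|0x3E=0x67E
Completed: cp=U+067E (starts at byte 2)
Byte[4]=D1: 2-byte lead, need 1 cont bytes. acc=0x11
Byte[5]=A4: continuation. acc=(acc<<6)|0x24=0x464
Completed: cp=U+0464 (starts at byte 4)
Byte[6]=D4: 2-byte lead, need 1 cont bytes. acc=0x14
Byte[7]=AA: continuation. acc=(acc<<6)|0x2A=0x52A
Completed: cp=U+052A (starts at byte 6)

Answer: U+007B U+004F U+067E U+0464 U+052A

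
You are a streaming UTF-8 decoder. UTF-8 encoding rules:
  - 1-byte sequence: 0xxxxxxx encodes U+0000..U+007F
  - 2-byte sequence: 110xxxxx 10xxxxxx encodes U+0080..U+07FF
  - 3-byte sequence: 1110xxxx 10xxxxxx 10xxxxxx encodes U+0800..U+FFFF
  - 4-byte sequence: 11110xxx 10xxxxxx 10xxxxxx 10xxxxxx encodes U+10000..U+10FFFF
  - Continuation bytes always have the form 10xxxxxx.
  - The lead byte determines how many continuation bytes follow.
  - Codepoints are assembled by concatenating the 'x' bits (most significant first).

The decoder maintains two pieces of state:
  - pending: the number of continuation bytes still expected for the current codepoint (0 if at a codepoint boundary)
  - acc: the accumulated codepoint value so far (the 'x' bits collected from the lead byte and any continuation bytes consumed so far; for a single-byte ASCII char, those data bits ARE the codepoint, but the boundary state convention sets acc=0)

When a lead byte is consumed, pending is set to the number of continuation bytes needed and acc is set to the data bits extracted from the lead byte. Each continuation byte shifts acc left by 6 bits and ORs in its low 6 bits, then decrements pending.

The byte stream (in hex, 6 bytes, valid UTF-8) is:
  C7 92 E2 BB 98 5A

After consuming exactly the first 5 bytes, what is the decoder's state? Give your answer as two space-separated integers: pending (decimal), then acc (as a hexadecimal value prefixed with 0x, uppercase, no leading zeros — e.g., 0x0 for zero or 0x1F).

Byte[0]=C7: 2-byte lead. pending=1, acc=0x7
Byte[1]=92: continuation. acc=(acc<<6)|0x12=0x1D2, pending=0
Byte[2]=E2: 3-byte lead. pending=2, acc=0x2
Byte[3]=BB: continuation. acc=(acc<<6)|0x3B=0xBB, pending=1
Byte[4]=98: continuation. acc=(acc<<6)|0x18=0x2ED8, pending=0

Answer: 0 0x2ED8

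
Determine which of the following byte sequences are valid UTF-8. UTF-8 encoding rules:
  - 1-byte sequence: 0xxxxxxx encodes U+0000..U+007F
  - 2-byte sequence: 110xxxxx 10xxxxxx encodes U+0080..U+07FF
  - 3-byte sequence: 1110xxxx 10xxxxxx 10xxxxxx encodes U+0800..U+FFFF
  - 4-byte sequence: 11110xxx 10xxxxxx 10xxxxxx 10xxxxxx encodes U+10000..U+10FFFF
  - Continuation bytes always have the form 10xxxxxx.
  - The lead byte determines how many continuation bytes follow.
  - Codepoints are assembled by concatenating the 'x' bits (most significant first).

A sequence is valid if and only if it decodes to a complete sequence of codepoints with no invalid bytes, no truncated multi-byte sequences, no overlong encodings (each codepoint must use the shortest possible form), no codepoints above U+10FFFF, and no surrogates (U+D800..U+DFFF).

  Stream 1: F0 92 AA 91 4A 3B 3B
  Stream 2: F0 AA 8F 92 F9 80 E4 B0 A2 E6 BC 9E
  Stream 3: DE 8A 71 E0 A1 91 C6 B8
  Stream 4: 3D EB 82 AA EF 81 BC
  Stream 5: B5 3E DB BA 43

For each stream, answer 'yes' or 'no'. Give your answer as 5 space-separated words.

Stream 1: decodes cleanly. VALID
Stream 2: error at byte offset 4. INVALID
Stream 3: decodes cleanly. VALID
Stream 4: decodes cleanly. VALID
Stream 5: error at byte offset 0. INVALID

Answer: yes no yes yes no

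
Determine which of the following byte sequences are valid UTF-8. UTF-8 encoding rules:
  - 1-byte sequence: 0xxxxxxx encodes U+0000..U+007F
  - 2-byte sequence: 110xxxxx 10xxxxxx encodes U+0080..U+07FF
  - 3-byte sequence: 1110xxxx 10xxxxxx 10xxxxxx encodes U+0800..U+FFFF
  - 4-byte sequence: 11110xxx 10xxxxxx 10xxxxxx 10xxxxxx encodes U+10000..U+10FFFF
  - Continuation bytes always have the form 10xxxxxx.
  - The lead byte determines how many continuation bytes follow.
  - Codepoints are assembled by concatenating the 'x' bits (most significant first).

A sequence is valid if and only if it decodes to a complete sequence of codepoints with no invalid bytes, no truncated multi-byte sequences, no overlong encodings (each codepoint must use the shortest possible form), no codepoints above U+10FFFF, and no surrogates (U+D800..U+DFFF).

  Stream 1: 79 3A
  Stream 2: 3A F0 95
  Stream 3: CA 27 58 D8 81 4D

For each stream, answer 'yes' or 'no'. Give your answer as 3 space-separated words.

Stream 1: decodes cleanly. VALID
Stream 2: error at byte offset 3. INVALID
Stream 3: error at byte offset 1. INVALID

Answer: yes no no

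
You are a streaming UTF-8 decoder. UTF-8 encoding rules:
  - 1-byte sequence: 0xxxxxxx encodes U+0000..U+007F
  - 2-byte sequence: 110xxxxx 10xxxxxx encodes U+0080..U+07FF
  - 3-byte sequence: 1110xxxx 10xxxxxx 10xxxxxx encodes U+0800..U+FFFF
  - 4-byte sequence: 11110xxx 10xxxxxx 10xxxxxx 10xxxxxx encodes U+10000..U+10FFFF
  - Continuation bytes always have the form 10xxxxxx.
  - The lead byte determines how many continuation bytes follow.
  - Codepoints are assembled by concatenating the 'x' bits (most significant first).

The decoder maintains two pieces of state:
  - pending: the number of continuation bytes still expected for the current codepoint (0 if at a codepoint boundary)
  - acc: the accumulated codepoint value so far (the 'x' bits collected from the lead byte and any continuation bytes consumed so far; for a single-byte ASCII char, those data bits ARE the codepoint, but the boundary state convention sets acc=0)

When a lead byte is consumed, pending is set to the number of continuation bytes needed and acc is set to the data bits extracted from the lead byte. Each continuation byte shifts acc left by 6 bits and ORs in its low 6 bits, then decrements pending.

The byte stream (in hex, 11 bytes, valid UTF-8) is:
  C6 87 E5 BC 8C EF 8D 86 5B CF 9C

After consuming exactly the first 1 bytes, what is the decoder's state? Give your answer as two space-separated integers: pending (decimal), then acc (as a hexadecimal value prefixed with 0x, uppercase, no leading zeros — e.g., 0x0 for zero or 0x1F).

Byte[0]=C6: 2-byte lead. pending=1, acc=0x6

Answer: 1 0x6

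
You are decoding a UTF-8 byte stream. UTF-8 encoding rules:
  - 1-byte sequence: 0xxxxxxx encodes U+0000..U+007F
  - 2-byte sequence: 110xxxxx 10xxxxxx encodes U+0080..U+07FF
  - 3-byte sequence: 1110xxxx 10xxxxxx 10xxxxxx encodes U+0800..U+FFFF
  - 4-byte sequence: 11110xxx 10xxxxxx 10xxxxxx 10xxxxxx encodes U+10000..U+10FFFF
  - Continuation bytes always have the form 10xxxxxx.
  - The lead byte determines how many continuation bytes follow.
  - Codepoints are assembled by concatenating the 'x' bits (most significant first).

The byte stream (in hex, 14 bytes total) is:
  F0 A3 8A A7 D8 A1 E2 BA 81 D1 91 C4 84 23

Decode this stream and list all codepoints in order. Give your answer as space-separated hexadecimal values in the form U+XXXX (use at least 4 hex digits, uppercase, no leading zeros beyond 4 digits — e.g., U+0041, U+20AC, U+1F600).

Answer: U+232A7 U+0621 U+2E81 U+0451 U+0104 U+0023

Derivation:
Byte[0]=F0: 4-byte lead, need 3 cont bytes. acc=0x0
Byte[1]=A3: continuation. acc=(acc<<6)|0x23=0x23
Byte[2]=8A: continuation. acc=(acc<<6)|0x0A=0x8CA
Byte[3]=A7: continuation. acc=(acc<<6)|0x27=0x232A7
Completed: cp=U+232A7 (starts at byte 0)
Byte[4]=D8: 2-byte lead, need 1 cont bytes. acc=0x18
Byte[5]=A1: continuation. acc=(acc<<6)|0x21=0x621
Completed: cp=U+0621 (starts at byte 4)
Byte[6]=E2: 3-byte lead, need 2 cont bytes. acc=0x2
Byte[7]=BA: continuation. acc=(acc<<6)|0x3A=0xBA
Byte[8]=81: continuation. acc=(acc<<6)|0x01=0x2E81
Completed: cp=U+2E81 (starts at byte 6)
Byte[9]=D1: 2-byte lead, need 1 cont bytes. acc=0x11
Byte[10]=91: continuation. acc=(acc<<6)|0x11=0x451
Completed: cp=U+0451 (starts at byte 9)
Byte[11]=C4: 2-byte lead, need 1 cont bytes. acc=0x4
Byte[12]=84: continuation. acc=(acc<<6)|0x04=0x104
Completed: cp=U+0104 (starts at byte 11)
Byte[13]=23: 1-byte ASCII. cp=U+0023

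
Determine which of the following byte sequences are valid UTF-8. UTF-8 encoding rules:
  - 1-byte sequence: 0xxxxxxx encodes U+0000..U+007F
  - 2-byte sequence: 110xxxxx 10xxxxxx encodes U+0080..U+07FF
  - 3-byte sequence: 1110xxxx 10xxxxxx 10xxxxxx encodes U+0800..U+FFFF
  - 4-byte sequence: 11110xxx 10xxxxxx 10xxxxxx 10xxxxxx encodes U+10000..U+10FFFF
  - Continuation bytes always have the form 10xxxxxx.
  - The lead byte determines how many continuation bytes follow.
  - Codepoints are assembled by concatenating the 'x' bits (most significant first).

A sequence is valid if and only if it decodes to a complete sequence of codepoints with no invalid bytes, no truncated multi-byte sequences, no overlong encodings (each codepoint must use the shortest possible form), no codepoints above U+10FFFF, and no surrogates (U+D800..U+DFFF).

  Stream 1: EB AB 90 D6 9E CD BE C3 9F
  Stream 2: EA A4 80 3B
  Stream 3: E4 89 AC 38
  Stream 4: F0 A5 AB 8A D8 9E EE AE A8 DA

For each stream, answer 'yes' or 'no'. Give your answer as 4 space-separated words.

Stream 1: decodes cleanly. VALID
Stream 2: decodes cleanly. VALID
Stream 3: decodes cleanly. VALID
Stream 4: error at byte offset 10. INVALID

Answer: yes yes yes no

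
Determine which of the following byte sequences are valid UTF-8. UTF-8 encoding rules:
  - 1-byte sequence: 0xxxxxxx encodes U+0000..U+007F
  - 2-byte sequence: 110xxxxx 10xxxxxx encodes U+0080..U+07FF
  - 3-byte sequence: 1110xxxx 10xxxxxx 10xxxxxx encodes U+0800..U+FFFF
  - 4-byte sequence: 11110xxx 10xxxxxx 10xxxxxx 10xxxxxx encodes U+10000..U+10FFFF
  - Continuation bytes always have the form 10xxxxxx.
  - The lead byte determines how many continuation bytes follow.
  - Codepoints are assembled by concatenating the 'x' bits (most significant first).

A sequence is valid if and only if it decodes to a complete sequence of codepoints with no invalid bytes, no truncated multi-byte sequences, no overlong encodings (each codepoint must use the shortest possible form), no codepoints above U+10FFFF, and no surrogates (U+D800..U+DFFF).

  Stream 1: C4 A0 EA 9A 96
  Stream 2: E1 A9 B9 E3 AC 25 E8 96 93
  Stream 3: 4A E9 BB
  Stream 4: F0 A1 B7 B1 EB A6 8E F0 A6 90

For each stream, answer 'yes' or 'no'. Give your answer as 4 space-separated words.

Answer: yes no no no

Derivation:
Stream 1: decodes cleanly. VALID
Stream 2: error at byte offset 5. INVALID
Stream 3: error at byte offset 3. INVALID
Stream 4: error at byte offset 10. INVALID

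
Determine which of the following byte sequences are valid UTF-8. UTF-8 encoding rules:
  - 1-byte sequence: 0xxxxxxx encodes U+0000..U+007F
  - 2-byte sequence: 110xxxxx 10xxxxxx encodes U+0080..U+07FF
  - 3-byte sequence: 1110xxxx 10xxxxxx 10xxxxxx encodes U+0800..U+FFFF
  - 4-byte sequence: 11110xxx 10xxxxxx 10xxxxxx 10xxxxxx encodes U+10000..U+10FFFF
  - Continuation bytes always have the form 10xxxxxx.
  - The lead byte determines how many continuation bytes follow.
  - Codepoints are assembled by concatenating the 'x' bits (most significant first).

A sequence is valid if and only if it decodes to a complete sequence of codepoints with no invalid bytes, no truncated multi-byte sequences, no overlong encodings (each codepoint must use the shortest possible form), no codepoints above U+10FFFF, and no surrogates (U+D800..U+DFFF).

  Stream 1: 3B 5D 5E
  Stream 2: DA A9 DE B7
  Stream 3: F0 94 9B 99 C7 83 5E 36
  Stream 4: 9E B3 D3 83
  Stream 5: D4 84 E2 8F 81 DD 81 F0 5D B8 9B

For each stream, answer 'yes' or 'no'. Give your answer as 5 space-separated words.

Stream 1: decodes cleanly. VALID
Stream 2: decodes cleanly. VALID
Stream 3: decodes cleanly. VALID
Stream 4: error at byte offset 0. INVALID
Stream 5: error at byte offset 8. INVALID

Answer: yes yes yes no no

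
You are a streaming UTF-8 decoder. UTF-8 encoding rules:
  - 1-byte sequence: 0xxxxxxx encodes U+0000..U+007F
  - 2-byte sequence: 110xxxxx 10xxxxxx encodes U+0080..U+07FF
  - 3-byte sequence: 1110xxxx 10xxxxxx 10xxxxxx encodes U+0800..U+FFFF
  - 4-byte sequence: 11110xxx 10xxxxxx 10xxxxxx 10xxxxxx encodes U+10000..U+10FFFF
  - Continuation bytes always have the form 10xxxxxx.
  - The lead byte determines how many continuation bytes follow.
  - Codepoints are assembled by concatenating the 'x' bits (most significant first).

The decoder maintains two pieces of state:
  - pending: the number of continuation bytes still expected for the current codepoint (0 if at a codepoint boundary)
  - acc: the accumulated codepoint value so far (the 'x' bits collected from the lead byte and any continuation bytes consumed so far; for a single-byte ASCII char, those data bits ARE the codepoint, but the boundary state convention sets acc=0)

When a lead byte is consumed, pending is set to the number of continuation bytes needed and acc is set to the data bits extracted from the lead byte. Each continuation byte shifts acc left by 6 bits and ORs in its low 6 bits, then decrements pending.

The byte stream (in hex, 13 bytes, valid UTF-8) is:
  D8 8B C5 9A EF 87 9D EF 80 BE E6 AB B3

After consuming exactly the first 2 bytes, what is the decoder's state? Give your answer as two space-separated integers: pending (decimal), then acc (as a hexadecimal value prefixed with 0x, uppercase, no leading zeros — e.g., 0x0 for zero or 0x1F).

Byte[0]=D8: 2-byte lead. pending=1, acc=0x18
Byte[1]=8B: continuation. acc=(acc<<6)|0x0B=0x60B, pending=0

Answer: 0 0x60B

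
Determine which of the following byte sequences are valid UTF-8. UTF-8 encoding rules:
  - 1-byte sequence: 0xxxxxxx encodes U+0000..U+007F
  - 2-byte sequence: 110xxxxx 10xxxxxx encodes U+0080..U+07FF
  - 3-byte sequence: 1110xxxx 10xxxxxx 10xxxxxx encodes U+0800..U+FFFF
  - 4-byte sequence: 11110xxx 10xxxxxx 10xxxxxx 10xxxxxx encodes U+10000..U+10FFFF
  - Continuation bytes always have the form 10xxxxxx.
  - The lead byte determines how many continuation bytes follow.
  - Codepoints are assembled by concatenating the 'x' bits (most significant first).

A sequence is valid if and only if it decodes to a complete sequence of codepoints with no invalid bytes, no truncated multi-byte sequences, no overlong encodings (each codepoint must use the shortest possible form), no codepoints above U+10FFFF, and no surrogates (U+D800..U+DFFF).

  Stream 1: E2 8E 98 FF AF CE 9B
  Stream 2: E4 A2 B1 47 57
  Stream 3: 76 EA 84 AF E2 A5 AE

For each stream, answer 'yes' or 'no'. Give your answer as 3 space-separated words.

Answer: no yes yes

Derivation:
Stream 1: error at byte offset 3. INVALID
Stream 2: decodes cleanly. VALID
Stream 3: decodes cleanly. VALID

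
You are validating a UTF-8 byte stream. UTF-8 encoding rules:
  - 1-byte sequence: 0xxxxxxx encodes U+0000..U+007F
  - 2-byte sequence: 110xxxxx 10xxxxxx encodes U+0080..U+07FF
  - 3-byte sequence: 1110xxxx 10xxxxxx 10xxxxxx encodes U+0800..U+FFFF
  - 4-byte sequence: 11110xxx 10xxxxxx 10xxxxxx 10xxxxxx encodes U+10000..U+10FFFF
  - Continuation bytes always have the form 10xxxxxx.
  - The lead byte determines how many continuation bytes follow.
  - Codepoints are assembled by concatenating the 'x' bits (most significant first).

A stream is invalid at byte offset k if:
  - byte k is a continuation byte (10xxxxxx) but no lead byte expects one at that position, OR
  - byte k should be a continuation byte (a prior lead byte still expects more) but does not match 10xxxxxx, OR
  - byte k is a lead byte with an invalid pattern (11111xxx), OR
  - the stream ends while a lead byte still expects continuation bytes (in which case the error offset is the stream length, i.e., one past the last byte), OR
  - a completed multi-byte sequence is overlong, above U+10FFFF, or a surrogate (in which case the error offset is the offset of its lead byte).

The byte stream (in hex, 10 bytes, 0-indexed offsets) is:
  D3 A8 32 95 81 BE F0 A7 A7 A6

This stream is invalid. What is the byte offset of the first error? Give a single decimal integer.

Byte[0]=D3: 2-byte lead, need 1 cont bytes. acc=0x13
Byte[1]=A8: continuation. acc=(acc<<6)|0x28=0x4E8
Completed: cp=U+04E8 (starts at byte 0)
Byte[2]=32: 1-byte ASCII. cp=U+0032
Byte[3]=95: INVALID lead byte (not 0xxx/110x/1110/11110)

Answer: 3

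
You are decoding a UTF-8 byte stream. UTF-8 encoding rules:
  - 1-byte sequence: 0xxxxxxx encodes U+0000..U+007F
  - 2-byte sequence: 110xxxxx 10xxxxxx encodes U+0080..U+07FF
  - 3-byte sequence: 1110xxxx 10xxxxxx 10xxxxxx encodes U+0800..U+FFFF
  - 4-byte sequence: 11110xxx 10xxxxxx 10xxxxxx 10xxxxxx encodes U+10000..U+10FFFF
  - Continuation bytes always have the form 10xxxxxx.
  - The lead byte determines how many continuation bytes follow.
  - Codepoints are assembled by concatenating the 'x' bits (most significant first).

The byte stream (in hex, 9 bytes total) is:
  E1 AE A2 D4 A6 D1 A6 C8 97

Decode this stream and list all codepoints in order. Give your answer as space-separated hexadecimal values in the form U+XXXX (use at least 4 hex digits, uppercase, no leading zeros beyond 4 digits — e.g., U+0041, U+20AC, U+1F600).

Answer: U+1BA2 U+0526 U+0466 U+0217

Derivation:
Byte[0]=E1: 3-byte lead, need 2 cont bytes. acc=0x1
Byte[1]=AE: continuation. acc=(acc<<6)|0x2E=0x6E
Byte[2]=A2: continuation. acc=(acc<<6)|0x22=0x1BA2
Completed: cp=U+1BA2 (starts at byte 0)
Byte[3]=D4: 2-byte lead, need 1 cont bytes. acc=0x14
Byte[4]=A6: continuation. acc=(acc<<6)|0x26=0x526
Completed: cp=U+0526 (starts at byte 3)
Byte[5]=D1: 2-byte lead, need 1 cont bytes. acc=0x11
Byte[6]=A6: continuation. acc=(acc<<6)|0x26=0x466
Completed: cp=U+0466 (starts at byte 5)
Byte[7]=C8: 2-byte lead, need 1 cont bytes. acc=0x8
Byte[8]=97: continuation. acc=(acc<<6)|0x17=0x217
Completed: cp=U+0217 (starts at byte 7)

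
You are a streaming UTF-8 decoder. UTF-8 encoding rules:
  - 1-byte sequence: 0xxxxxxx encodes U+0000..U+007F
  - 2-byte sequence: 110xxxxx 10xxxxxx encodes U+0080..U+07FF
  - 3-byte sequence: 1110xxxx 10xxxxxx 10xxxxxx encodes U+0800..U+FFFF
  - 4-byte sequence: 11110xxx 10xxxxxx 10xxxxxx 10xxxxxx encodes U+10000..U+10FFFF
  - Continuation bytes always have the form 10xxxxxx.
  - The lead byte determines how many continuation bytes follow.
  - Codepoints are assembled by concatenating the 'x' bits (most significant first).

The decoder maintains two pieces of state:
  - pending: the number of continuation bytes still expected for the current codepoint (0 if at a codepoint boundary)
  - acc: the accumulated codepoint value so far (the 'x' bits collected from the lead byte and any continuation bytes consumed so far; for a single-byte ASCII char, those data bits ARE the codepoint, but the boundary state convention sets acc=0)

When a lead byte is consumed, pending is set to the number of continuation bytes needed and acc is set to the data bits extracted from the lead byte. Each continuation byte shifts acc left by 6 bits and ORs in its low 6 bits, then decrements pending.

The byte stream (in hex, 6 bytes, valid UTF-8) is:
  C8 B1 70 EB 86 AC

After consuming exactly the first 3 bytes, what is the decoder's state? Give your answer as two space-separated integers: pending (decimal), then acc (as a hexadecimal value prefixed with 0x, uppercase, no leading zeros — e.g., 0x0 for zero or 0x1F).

Answer: 0 0x0

Derivation:
Byte[0]=C8: 2-byte lead. pending=1, acc=0x8
Byte[1]=B1: continuation. acc=(acc<<6)|0x31=0x231, pending=0
Byte[2]=70: 1-byte. pending=0, acc=0x0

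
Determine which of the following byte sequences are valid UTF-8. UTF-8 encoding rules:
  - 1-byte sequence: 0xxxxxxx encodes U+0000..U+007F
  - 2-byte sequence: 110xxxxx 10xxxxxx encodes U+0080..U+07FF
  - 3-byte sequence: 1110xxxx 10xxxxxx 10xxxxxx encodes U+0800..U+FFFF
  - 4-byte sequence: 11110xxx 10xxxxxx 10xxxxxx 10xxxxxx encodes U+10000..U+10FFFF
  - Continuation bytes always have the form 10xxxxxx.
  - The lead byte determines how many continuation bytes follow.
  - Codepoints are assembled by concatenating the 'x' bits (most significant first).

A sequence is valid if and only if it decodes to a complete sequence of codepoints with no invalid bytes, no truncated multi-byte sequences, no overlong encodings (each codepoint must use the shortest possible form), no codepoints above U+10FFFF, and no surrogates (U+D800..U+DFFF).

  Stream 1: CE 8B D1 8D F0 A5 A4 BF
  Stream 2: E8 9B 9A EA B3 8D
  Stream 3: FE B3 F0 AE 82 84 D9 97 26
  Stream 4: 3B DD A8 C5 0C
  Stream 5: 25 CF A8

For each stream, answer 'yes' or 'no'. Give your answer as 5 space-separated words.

Stream 1: decodes cleanly. VALID
Stream 2: decodes cleanly. VALID
Stream 3: error at byte offset 0. INVALID
Stream 4: error at byte offset 4. INVALID
Stream 5: decodes cleanly. VALID

Answer: yes yes no no yes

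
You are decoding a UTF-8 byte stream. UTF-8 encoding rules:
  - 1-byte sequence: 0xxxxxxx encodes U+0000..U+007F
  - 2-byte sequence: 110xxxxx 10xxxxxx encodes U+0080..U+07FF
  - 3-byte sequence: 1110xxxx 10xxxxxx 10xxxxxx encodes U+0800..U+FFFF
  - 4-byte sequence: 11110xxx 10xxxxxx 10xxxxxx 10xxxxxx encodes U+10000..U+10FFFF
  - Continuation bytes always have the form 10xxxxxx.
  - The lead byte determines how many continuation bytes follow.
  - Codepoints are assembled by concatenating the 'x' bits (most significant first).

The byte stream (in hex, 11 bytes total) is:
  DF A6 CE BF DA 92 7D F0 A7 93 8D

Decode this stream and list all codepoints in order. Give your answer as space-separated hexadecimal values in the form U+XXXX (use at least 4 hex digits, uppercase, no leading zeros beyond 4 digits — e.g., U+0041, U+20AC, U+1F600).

Byte[0]=DF: 2-byte lead, need 1 cont bytes. acc=0x1F
Byte[1]=A6: continuation. acc=(acc<<6)|0x26=0x7E6
Completed: cp=U+07E6 (starts at byte 0)
Byte[2]=CE: 2-byte lead, need 1 cont bytes. acc=0xE
Byte[3]=BF: continuation. acc=(acc<<6)|0x3F=0x3BF
Completed: cp=U+03BF (starts at byte 2)
Byte[4]=DA: 2-byte lead, need 1 cont bytes. acc=0x1A
Byte[5]=92: continuation. acc=(acc<<6)|0x12=0x692
Completed: cp=U+0692 (starts at byte 4)
Byte[6]=7D: 1-byte ASCII. cp=U+007D
Byte[7]=F0: 4-byte lead, need 3 cont bytes. acc=0x0
Byte[8]=A7: continuation. acc=(acc<<6)|0x27=0x27
Byte[9]=93: continuation. acc=(acc<<6)|0x13=0x9D3
Byte[10]=8D: continuation. acc=(acc<<6)|0x0D=0x274CD
Completed: cp=U+274CD (starts at byte 7)

Answer: U+07E6 U+03BF U+0692 U+007D U+274CD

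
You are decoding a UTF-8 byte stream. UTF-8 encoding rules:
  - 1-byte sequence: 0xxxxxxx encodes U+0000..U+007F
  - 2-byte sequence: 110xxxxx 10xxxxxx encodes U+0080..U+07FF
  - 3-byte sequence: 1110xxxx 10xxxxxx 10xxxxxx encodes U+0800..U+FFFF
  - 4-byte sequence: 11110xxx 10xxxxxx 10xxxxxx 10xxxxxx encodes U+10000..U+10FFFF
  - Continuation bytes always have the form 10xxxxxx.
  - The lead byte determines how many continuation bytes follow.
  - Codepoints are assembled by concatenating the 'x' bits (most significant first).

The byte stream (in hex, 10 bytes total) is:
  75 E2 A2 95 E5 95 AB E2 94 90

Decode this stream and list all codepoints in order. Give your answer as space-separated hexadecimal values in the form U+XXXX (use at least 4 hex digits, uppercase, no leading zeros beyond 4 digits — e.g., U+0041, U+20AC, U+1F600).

Answer: U+0075 U+2895 U+556B U+2510

Derivation:
Byte[0]=75: 1-byte ASCII. cp=U+0075
Byte[1]=E2: 3-byte lead, need 2 cont bytes. acc=0x2
Byte[2]=A2: continuation. acc=(acc<<6)|0x22=0xA2
Byte[3]=95: continuation. acc=(acc<<6)|0x15=0x2895
Completed: cp=U+2895 (starts at byte 1)
Byte[4]=E5: 3-byte lead, need 2 cont bytes. acc=0x5
Byte[5]=95: continuation. acc=(acc<<6)|0x15=0x155
Byte[6]=AB: continuation. acc=(acc<<6)|0x2B=0x556B
Completed: cp=U+556B (starts at byte 4)
Byte[7]=E2: 3-byte lead, need 2 cont bytes. acc=0x2
Byte[8]=94: continuation. acc=(acc<<6)|0x14=0x94
Byte[9]=90: continuation. acc=(acc<<6)|0x10=0x2510
Completed: cp=U+2510 (starts at byte 7)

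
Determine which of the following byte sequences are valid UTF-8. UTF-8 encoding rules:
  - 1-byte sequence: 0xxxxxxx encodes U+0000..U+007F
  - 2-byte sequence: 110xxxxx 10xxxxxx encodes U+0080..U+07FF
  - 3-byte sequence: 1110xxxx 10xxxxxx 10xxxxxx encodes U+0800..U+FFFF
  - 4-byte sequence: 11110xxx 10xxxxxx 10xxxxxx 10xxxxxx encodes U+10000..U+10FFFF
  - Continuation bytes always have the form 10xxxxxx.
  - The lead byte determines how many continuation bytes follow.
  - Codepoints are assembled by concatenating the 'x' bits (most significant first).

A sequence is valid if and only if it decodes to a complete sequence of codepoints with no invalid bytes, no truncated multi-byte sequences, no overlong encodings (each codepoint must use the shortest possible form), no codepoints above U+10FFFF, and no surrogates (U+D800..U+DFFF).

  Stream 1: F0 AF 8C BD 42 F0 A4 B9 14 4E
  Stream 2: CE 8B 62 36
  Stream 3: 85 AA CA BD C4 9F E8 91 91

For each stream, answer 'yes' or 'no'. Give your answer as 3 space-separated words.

Stream 1: error at byte offset 8. INVALID
Stream 2: decodes cleanly. VALID
Stream 3: error at byte offset 0. INVALID

Answer: no yes no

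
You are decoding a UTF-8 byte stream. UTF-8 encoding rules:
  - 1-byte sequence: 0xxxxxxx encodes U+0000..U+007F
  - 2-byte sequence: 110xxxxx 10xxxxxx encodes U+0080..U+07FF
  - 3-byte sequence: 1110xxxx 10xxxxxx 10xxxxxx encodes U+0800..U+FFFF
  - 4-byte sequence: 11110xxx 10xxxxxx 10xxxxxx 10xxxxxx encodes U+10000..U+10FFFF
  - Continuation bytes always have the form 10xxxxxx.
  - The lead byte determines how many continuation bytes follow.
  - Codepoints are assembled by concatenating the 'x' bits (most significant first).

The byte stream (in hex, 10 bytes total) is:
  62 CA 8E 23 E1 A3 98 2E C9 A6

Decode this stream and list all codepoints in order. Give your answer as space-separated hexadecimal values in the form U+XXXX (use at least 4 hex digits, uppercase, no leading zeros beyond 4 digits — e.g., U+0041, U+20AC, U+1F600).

Answer: U+0062 U+028E U+0023 U+18D8 U+002E U+0266

Derivation:
Byte[0]=62: 1-byte ASCII. cp=U+0062
Byte[1]=CA: 2-byte lead, need 1 cont bytes. acc=0xA
Byte[2]=8E: continuation. acc=(acc<<6)|0x0E=0x28E
Completed: cp=U+028E (starts at byte 1)
Byte[3]=23: 1-byte ASCII. cp=U+0023
Byte[4]=E1: 3-byte lead, need 2 cont bytes. acc=0x1
Byte[5]=A3: continuation. acc=(acc<<6)|0x23=0x63
Byte[6]=98: continuation. acc=(acc<<6)|0x18=0x18D8
Completed: cp=U+18D8 (starts at byte 4)
Byte[7]=2E: 1-byte ASCII. cp=U+002E
Byte[8]=C9: 2-byte lead, need 1 cont bytes. acc=0x9
Byte[9]=A6: continuation. acc=(acc<<6)|0x26=0x266
Completed: cp=U+0266 (starts at byte 8)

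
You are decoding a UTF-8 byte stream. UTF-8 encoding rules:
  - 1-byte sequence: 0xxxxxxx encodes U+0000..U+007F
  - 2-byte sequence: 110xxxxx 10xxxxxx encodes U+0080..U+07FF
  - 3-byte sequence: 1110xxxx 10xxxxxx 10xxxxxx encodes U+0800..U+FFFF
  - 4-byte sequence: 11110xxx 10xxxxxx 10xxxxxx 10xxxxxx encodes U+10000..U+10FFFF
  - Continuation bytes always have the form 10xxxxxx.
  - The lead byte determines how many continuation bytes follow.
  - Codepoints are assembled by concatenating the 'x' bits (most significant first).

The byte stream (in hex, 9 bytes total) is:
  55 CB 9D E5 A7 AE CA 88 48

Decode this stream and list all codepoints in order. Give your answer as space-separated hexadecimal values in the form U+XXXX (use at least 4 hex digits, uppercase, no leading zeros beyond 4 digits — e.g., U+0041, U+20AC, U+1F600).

Byte[0]=55: 1-byte ASCII. cp=U+0055
Byte[1]=CB: 2-byte lead, need 1 cont bytes. acc=0xB
Byte[2]=9D: continuation. acc=(acc<<6)|0x1D=0x2DD
Completed: cp=U+02DD (starts at byte 1)
Byte[3]=E5: 3-byte lead, need 2 cont bytes. acc=0x5
Byte[4]=A7: continuation. acc=(acc<<6)|0x27=0x167
Byte[5]=AE: continuation. acc=(acc<<6)|0x2E=0x59EE
Completed: cp=U+59EE (starts at byte 3)
Byte[6]=CA: 2-byte lead, need 1 cont bytes. acc=0xA
Byte[7]=88: continuation. acc=(acc<<6)|0x08=0x288
Completed: cp=U+0288 (starts at byte 6)
Byte[8]=48: 1-byte ASCII. cp=U+0048

Answer: U+0055 U+02DD U+59EE U+0288 U+0048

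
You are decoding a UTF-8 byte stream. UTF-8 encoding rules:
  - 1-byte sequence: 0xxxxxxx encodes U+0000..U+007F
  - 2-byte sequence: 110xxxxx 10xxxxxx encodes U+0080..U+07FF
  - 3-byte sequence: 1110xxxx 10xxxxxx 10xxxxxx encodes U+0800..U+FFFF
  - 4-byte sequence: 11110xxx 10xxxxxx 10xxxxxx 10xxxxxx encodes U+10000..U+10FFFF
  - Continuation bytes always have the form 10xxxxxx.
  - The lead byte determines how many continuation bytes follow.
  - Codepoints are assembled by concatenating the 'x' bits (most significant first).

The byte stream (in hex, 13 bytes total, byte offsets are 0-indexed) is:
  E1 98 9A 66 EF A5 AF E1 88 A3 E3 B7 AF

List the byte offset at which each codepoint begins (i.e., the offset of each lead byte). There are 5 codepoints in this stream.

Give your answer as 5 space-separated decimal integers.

Answer: 0 3 4 7 10

Derivation:
Byte[0]=E1: 3-byte lead, need 2 cont bytes. acc=0x1
Byte[1]=98: continuation. acc=(acc<<6)|0x18=0x58
Byte[2]=9A: continuation. acc=(acc<<6)|0x1A=0x161A
Completed: cp=U+161A (starts at byte 0)
Byte[3]=66: 1-byte ASCII. cp=U+0066
Byte[4]=EF: 3-byte lead, need 2 cont bytes. acc=0xF
Byte[5]=A5: continuation. acc=(acc<<6)|0x25=0x3E5
Byte[6]=AF: continuation. acc=(acc<<6)|0x2F=0xF96F
Completed: cp=U+F96F (starts at byte 4)
Byte[7]=E1: 3-byte lead, need 2 cont bytes. acc=0x1
Byte[8]=88: continuation. acc=(acc<<6)|0x08=0x48
Byte[9]=A3: continuation. acc=(acc<<6)|0x23=0x1223
Completed: cp=U+1223 (starts at byte 7)
Byte[10]=E3: 3-byte lead, need 2 cont bytes. acc=0x3
Byte[11]=B7: continuation. acc=(acc<<6)|0x37=0xF7
Byte[12]=AF: continuation. acc=(acc<<6)|0x2F=0x3DEF
Completed: cp=U+3DEF (starts at byte 10)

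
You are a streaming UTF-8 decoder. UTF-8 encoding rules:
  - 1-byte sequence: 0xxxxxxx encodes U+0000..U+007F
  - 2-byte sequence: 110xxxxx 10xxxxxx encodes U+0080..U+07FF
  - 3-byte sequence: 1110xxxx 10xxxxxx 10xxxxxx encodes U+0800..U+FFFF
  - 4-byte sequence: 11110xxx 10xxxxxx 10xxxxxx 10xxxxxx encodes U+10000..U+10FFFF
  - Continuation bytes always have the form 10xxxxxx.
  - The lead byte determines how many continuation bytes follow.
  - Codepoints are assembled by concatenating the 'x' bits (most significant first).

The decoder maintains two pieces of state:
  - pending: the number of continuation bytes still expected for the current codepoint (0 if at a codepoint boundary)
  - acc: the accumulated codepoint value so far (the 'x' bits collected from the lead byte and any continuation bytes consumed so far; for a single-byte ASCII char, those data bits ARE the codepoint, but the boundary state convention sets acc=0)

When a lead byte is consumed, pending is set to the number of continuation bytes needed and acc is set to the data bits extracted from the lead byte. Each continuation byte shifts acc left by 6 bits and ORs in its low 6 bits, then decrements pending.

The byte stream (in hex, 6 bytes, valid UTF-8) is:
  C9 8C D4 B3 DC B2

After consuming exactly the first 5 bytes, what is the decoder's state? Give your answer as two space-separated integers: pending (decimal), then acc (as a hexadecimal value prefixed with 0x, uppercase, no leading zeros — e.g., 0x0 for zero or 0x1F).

Answer: 1 0x1C

Derivation:
Byte[0]=C9: 2-byte lead. pending=1, acc=0x9
Byte[1]=8C: continuation. acc=(acc<<6)|0x0C=0x24C, pending=0
Byte[2]=D4: 2-byte lead. pending=1, acc=0x14
Byte[3]=B3: continuation. acc=(acc<<6)|0x33=0x533, pending=0
Byte[4]=DC: 2-byte lead. pending=1, acc=0x1C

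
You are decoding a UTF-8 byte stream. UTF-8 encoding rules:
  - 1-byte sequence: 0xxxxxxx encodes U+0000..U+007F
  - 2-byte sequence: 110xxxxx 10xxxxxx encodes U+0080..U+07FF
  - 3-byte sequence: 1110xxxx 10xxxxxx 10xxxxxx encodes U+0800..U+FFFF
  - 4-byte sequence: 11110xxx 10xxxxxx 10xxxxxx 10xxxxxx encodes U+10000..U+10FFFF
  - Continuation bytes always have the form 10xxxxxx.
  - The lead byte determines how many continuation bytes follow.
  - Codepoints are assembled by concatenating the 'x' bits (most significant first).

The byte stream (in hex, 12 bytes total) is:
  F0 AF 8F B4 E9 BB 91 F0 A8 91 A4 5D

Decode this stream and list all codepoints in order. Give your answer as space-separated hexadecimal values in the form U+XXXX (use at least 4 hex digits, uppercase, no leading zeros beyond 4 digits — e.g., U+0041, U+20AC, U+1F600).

Answer: U+2F3F4 U+9ED1 U+28464 U+005D

Derivation:
Byte[0]=F0: 4-byte lead, need 3 cont bytes. acc=0x0
Byte[1]=AF: continuation. acc=(acc<<6)|0x2F=0x2F
Byte[2]=8F: continuation. acc=(acc<<6)|0x0F=0xBCF
Byte[3]=B4: continuation. acc=(acc<<6)|0x34=0x2F3F4
Completed: cp=U+2F3F4 (starts at byte 0)
Byte[4]=E9: 3-byte lead, need 2 cont bytes. acc=0x9
Byte[5]=BB: continuation. acc=(acc<<6)|0x3B=0x27B
Byte[6]=91: continuation. acc=(acc<<6)|0x11=0x9ED1
Completed: cp=U+9ED1 (starts at byte 4)
Byte[7]=F0: 4-byte lead, need 3 cont bytes. acc=0x0
Byte[8]=A8: continuation. acc=(acc<<6)|0x28=0x28
Byte[9]=91: continuation. acc=(acc<<6)|0x11=0xA11
Byte[10]=A4: continuation. acc=(acc<<6)|0x24=0x28464
Completed: cp=U+28464 (starts at byte 7)
Byte[11]=5D: 1-byte ASCII. cp=U+005D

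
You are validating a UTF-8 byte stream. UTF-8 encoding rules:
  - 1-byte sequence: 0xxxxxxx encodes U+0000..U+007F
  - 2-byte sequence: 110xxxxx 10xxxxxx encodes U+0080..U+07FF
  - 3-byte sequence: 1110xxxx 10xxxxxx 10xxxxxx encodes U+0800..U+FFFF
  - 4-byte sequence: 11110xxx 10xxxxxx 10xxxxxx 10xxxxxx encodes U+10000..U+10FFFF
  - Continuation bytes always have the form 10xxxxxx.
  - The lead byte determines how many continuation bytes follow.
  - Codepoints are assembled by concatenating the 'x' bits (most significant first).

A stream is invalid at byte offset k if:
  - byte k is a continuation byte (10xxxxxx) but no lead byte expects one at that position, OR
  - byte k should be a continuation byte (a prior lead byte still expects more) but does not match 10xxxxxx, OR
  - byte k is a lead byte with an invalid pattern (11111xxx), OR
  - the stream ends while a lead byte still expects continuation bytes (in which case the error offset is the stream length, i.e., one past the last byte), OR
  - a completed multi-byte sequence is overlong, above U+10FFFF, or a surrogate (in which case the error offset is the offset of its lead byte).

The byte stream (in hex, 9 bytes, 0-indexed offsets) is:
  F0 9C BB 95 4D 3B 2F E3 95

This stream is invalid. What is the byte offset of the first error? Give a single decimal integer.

Byte[0]=F0: 4-byte lead, need 3 cont bytes. acc=0x0
Byte[1]=9C: continuation. acc=(acc<<6)|0x1C=0x1C
Byte[2]=BB: continuation. acc=(acc<<6)|0x3B=0x73B
Byte[3]=95: continuation. acc=(acc<<6)|0x15=0x1CED5
Completed: cp=U+1CED5 (starts at byte 0)
Byte[4]=4D: 1-byte ASCII. cp=U+004D
Byte[5]=3B: 1-byte ASCII. cp=U+003B
Byte[6]=2F: 1-byte ASCII. cp=U+002F
Byte[7]=E3: 3-byte lead, need 2 cont bytes. acc=0x3
Byte[8]=95: continuation. acc=(acc<<6)|0x15=0xD5
Byte[9]: stream ended, expected continuation. INVALID

Answer: 9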